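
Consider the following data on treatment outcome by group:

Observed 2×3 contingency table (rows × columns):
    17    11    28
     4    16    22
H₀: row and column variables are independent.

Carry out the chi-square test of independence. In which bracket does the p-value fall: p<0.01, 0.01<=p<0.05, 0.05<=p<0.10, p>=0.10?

Row totals [56, 42], col totals [21, 27, 50], n=98
χ² = (17−12.00)²/12.00 + (11−15.43)²/15.43 + (28−28.57)²/28.57 + (4−9.00)²/9.00 + (16−11.57)²/11.57 + (22−21.43)²/21.43 = 7.8538
df = 2
p-value (upper-tail) = 0.01970
→ bracket: 0.01<=p<0.05

p-value bracket: 0.01<=p<0.05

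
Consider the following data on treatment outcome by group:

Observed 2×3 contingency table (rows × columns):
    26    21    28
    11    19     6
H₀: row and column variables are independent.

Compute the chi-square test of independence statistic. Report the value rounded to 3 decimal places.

Row totals [75, 36], col totals [37, 40, 34], n=111
χ² = (26−25.00)²/25.00 + (21−27.03)²/27.03 + (28−22.97)²/22.97 + (11−12.00)²/12.00 + (19−12.97)²/12.97 + (6−11.03)²/11.03 = 7.6592
df = 2

test statistic = 7.659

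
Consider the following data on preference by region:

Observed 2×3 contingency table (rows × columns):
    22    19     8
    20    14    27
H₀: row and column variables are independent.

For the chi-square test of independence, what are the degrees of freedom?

df = (r−1)(c−1) = (2−1)·(3−1) = 2

degrees of freedom = 2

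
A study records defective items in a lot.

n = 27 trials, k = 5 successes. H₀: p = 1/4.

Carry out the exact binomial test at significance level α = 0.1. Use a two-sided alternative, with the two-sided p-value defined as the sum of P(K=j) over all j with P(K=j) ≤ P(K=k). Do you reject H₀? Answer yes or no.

reject H₀: no

Exact binomial: n=27, k=5, p₀=1/4=0.2500
P(X=j) = C(n,j)·p₀^j·(1−p₀)^(n−j); p = Σ P(X=j) over j with P(X=j) ≤ P(X=5)
p-value (two-sided) = 0.51300
At α=0.1: p ≥ α → fail to reject H₀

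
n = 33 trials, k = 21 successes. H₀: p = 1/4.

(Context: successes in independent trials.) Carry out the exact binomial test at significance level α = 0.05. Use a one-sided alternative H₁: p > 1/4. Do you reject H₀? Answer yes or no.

Exact binomial: n=33, k=21, p₀=1/4=0.2500
P(X≥21) from Σ C(n,i)·p₀^i·(1−p₀)^(n−i)
p-value (one-sided, H₁ greater) = 0.00000
At α=0.05: p < α → reject H₀

reject H₀: yes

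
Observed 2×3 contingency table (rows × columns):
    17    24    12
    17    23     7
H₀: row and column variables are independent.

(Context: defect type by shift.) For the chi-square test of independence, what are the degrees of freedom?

df = (r−1)(c−1) = (2−1)·(3−1) = 2

degrees of freedom = 2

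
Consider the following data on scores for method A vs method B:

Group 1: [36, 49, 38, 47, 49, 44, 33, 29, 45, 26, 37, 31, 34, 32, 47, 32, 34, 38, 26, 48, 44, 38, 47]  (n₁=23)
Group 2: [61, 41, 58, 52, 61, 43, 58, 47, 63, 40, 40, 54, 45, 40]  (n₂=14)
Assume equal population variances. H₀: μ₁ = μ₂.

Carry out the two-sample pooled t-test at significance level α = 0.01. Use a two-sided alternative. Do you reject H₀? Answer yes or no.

reject H₀: yes

x̄₁=38.435, s₁=7.549, n₁=23
x̄₂=50.214, s₂=8.868, n₂=14
s_p² = [22·7.549² + 13·8.868²]/35 = 65.0288
SE = √(s_p²·(1/23+1/14)) = 2.7335
t = (38.435−50.214)/2.7335 = -4.3092
df = 35
p-value (two-sided) = 0.00013
At α=0.01: p < α → reject H₀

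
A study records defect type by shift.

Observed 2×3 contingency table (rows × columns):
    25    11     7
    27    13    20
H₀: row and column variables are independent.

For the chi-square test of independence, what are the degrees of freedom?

df = (r−1)(c−1) = (2−1)·(3−1) = 2

degrees of freedom = 2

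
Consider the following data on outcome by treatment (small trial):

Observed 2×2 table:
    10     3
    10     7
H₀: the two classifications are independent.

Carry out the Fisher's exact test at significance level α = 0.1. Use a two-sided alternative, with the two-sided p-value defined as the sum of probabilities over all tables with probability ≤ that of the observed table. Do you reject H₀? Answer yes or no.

Margins: r₁=13, r₂=17, c₁=20, c₂=10, n=30
p_obs = C(13,10)·C(17,10)/C(30,20); sum pmf over tables with pmf ≤ p_obs
p-value (two-sided) = 0.44041
At α=0.1: p ≥ α → fail to reject H₀

reject H₀: no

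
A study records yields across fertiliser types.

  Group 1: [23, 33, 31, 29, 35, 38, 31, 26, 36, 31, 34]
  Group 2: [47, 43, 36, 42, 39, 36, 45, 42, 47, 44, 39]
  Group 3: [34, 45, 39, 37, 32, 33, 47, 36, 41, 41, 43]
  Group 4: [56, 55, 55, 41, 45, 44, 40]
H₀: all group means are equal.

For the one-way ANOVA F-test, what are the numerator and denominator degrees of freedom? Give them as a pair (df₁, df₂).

k = 4 groups, N = 40 total
df = (k−1, N−k) = (4−1, 40−4) = (3, 36)

degrees of freedom = [3, 36]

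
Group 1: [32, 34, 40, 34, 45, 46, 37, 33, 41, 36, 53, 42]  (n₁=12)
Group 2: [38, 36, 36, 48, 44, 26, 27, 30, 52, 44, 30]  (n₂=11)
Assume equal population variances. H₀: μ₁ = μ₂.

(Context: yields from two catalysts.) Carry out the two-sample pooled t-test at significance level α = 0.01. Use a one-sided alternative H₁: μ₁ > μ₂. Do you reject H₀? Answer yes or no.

x̄₁=39.417, s₁=6.331, n₁=12
x̄₂=37.364, s₂=8.744, n₂=11
s_p² = [11·6.331² + 10·8.744²]/21 = 57.4030
SE = √(s_p²·(1/12+1/11)) = 3.1626
t = (39.417−37.364)/3.1626 = 0.6492
df = 21
p-value (one-sided, H₁ greater) = 0.26164
At α=0.01: p ≥ α → fail to reject H₀

reject H₀: no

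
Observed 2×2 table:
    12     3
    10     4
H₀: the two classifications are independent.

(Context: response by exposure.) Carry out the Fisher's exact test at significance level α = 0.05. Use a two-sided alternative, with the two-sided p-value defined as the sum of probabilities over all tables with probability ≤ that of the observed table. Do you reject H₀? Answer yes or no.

Margins: r₁=15, r₂=14, c₁=22, c₂=7, n=29
p_obs = C(15,12)·C(14,10)/C(29,22); sum pmf over tables with pmf ≤ p_obs
p-value (two-sided) = 0.68166
At α=0.05: p ≥ α → fail to reject H₀

reject H₀: no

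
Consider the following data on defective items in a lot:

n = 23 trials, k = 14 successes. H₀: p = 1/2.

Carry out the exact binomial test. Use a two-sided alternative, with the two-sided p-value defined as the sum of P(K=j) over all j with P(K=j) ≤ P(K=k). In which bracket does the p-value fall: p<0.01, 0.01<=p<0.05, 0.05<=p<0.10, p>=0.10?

Exact binomial: n=23, k=14, p₀=1/2=0.5000
P(X=j) = C(n,j)·p₀^j·(1−p₀)^(n−j); p = Σ P(X=j) over j with P(X=j) ≤ P(X=14)
p-value (two-sided) = 0.40487
→ bracket: p>=0.10

p-value bracket: p>=0.10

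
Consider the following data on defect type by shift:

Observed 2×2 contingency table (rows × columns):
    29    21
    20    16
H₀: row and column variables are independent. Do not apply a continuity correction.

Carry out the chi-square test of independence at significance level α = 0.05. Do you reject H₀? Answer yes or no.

Row totals [50, 36], col totals [49, 37], n=86
χ² = (29−28.49)²/28.49 + (21−21.51)²/21.51 + (20−20.51)²/20.51 + (16−15.49)²/15.49 = 0.0510
df = 1
p-value (upper-tail) = 0.82130
At α=0.05: p ≥ α → fail to reject H₀

reject H₀: no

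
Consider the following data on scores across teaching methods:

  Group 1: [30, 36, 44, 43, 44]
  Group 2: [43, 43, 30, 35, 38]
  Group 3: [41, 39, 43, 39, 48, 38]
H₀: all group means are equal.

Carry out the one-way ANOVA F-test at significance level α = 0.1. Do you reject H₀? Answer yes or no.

Group means [39.40, 37.80, 41.33], grand mean 39.625
SSB = Σnᵢ(x̄ᵢ−x̄)² = 34.417; SSW = ΣΣ(x−x̄ᵢ)² = 347.333
MSB = 34.417/2 = 17.2083; MSW = 347.333/13 = 26.7179
F = MSB/MSW = 0.6441
df = (2, 13)
p-value (upper-tail) = 0.54111
At α=0.1: p ≥ α → fail to reject H₀

reject H₀: no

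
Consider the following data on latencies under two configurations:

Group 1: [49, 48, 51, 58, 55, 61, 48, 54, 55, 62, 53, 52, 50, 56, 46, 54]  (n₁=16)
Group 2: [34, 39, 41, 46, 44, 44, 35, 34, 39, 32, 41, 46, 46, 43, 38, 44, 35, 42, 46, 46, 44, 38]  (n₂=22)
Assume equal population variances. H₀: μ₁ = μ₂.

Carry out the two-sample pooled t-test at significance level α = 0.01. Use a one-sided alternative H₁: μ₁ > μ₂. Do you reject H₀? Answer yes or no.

reject H₀: yes

x̄₁=53.250, s₁=4.597, n₁=16
x̄₂=40.773, s₂=4.587, n₂=22
s_p² = [15·4.597² + 21·4.587²]/36 = 21.0795
SE = √(s_p²·(1/16+1/22)) = 1.5085
t = (53.250−40.773)/1.5085 = 8.2712
df = 36
p-value (one-sided, H₁ greater) = 0.00000
At α=0.01: p < α → reject H₀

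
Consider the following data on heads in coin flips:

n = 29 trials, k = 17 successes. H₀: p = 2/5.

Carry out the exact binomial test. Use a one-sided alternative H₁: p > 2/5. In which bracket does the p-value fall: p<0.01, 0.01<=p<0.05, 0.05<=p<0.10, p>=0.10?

Exact binomial: n=29, k=17, p₀=2/5=0.4000
P(X≥17) from Σ C(n,i)·p₀^i·(1−p₀)^(n−i)
p-value (one-sided, H₁ greater) = 0.03288
→ bracket: 0.01<=p<0.05

p-value bracket: 0.01<=p<0.05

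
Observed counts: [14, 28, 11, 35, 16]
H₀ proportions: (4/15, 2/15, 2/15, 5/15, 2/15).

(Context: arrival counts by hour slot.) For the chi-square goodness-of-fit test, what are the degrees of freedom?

degrees of freedom = 4

df = k − 1 = 5 − 1 = 4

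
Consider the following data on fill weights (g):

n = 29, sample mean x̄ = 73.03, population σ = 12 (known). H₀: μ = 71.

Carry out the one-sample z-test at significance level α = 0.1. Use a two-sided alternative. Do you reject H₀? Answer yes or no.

SE = σ/√n = 12/√29 = 2.2283
z = (x̄−μ₀)/SE = (73.03−71)/2.2283 = 0.9110
p-value (two-sided) = 0.36230
At α=0.1: p ≥ α → fail to reject H₀

reject H₀: no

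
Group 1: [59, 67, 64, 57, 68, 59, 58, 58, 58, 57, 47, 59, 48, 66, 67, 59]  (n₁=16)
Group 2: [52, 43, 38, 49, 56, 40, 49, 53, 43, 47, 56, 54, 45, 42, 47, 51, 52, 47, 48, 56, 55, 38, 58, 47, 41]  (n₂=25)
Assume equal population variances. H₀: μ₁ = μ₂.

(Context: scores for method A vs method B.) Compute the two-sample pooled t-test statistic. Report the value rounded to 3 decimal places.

x̄₁=59.438, s₁=6.088, n₁=16
x̄₂=48.280, s₂=5.969, n₂=25
s_p² = [15·6.088² + 24·5.969²]/39 = 36.1789
SE = √(s_p²·(1/16+1/25)) = 1.9257
t = (59.438−48.280)/1.9257 = 5.7940
df = 39

test statistic = 5.794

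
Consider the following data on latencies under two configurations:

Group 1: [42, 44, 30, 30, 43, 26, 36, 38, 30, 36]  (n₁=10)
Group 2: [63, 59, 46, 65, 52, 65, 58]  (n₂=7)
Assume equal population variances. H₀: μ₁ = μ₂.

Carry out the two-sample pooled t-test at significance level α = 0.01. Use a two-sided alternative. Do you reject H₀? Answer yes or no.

reject H₀: yes

x̄₁=35.500, s₁=6.311, n₁=10
x̄₂=58.286, s₂=7.111, n₂=7
s_p² = [9·6.311² + 6·7.111²]/15 = 44.1286
SE = √(s_p²·(1/10+1/7)) = 3.2737
t = (35.500−58.286)/3.2737 = -6.9603
df = 15
p-value (two-sided) = 0.00000
At α=0.01: p < α → reject H₀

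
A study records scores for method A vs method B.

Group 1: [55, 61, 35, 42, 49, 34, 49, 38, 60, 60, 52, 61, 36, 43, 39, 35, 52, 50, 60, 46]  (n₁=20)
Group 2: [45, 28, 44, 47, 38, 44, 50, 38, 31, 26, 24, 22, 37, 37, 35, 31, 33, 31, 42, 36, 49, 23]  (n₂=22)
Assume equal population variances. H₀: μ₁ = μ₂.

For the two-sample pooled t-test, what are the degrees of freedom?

df = n₁ + n₂ − 2 = 20 + 22 − 2 = 40

degrees of freedom = 40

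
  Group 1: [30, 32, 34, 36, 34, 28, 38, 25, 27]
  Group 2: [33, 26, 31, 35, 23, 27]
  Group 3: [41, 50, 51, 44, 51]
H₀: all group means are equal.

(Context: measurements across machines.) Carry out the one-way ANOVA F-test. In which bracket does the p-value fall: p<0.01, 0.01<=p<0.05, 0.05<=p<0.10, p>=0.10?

Group means [31.56, 29.17, 47.40], grand mean 34.800
SSB = Σnᵢ(x̄ᵢ−x̄)² = 1078.944; SSW = ΣΣ(x−x̄ᵢ)² = 342.256
MSB = 1078.944/2 = 539.4722; MSW = 342.256/17 = 20.1327
F = MSB/MSW = 26.7958
df = (2, 17)
p-value (upper-tail) = 0.00001
→ bracket: p<0.01

p-value bracket: p<0.01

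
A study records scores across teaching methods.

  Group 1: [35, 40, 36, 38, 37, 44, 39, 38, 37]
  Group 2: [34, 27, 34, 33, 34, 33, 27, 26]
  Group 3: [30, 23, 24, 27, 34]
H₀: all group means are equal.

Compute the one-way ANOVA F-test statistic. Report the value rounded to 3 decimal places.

test statistic = 17.547

Group means [38.22, 31.00, 27.60], grand mean 33.182
SSB = Σnᵢ(x̄ᵢ−x̄)² = 422.517; SSW = ΣΣ(x−x̄ᵢ)² = 228.756
MSB = 422.517/2 = 211.2586; MSW = 228.756/19 = 12.0398
F = MSB/MSW = 17.5467
df = (2, 19)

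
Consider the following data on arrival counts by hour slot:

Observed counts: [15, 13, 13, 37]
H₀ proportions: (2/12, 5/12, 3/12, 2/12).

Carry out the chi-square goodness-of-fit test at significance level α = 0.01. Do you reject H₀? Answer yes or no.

reject H₀: yes

n = 78; E_i = n·p_i = [13.00, 32.50, 19.50, 13.00]
χ² = (15−13.00)²/13.00 + (13−32.50)²/32.50 + (13−19.50)²/19.50 + (37−13.00)²/13.00 = 58.4821
df = 3
p-value (upper-tail) = 0.00000
At α=0.01: p < α → reject H₀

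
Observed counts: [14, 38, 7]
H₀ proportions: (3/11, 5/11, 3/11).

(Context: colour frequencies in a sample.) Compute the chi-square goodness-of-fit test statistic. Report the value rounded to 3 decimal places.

test statistic = 10.070

n = 59; E_i = n·p_i = [16.09, 26.82, 16.09]
χ² = (14−16.09)²/16.09 + (38−26.82)²/26.82 + (7−16.09)²/16.09 = 10.0701
df = 2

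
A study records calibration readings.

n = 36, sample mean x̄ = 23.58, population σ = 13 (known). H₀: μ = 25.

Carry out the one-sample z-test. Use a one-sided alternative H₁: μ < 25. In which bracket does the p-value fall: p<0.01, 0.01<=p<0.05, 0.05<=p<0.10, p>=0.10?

p-value bracket: p>=0.10

SE = σ/√n = 13/√36 = 2.1667
z = (x̄−μ₀)/SE = (23.58−25)/2.1667 = -0.6554
p-value (one-sided, H₁ less) = 0.25611
→ bracket: p>=0.10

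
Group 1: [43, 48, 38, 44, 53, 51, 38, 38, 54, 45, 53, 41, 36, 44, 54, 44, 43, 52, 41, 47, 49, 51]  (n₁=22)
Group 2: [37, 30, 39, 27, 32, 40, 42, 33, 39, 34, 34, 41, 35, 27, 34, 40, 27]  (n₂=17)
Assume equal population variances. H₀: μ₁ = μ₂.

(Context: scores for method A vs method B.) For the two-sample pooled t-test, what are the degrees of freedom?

degrees of freedom = 37

df = n₁ + n₂ − 2 = 22 + 17 − 2 = 37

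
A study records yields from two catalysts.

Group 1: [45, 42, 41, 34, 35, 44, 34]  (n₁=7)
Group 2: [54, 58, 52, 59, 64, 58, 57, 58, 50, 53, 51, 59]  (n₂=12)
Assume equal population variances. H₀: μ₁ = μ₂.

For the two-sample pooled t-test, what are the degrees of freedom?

df = n₁ + n₂ − 2 = 7 + 12 − 2 = 17

degrees of freedom = 17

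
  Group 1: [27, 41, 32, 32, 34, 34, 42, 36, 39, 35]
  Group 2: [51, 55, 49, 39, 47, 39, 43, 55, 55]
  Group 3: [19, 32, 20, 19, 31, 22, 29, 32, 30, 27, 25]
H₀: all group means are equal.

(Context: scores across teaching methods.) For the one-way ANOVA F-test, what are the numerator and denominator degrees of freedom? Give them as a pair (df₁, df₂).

degrees of freedom = [2, 27]

k = 3 groups, N = 30 total
df = (k−1, N−k) = (3−1, 30−3) = (2, 27)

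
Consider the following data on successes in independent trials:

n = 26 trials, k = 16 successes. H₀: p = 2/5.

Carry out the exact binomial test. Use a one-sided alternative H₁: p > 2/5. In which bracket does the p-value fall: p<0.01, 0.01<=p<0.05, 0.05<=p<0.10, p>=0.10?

Exact binomial: n=26, k=16, p₀=2/5=0.4000
P(X≥16) from Σ C(n,i)·p₀^i·(1−p₀)^(n−i)
p-value (one-sided, H₁ greater) = 0.02166
→ bracket: 0.01<=p<0.05

p-value bracket: 0.01<=p<0.05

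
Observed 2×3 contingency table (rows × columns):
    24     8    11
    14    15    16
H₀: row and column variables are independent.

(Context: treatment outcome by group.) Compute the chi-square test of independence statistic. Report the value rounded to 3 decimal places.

test statistic = 5.645

Row totals [43, 45], col totals [38, 23, 27], n=88
χ² = (24−18.57)²/18.57 + (8−11.24)²/11.24 + (11−13.19)²/13.19 + (14−19.43)²/19.43 + (15−11.76)²/11.76 + (16−13.81)²/13.81 = 5.6454
df = 2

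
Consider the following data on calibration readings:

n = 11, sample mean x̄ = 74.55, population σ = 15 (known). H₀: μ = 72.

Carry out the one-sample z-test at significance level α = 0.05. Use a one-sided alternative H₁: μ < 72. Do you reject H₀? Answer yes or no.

SE = σ/√n = 15/√11 = 4.5227
z = (x̄−μ₀)/SE = (74.55−72)/4.5227 = 0.5638
p-value (one-sided, H₁ less) = 0.71356
At α=0.05: p ≥ α → fail to reject H₀

reject H₀: no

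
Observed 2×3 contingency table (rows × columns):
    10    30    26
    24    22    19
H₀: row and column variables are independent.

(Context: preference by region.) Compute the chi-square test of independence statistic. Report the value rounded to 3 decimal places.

test statistic = 8.077

Row totals [66, 65], col totals [34, 52, 45], n=131
χ² = (10−17.13)²/17.13 + (30−26.20)²/26.20 + (26−22.67)²/22.67 + (24−16.87)²/16.87 + (22−25.80)²/25.80 + (19−22.33)²/22.33 = 8.0772
df = 2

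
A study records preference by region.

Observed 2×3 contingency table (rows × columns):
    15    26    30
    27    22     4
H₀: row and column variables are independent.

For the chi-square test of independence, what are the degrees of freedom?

df = (r−1)(c−1) = (2−1)·(3−1) = 2

degrees of freedom = 2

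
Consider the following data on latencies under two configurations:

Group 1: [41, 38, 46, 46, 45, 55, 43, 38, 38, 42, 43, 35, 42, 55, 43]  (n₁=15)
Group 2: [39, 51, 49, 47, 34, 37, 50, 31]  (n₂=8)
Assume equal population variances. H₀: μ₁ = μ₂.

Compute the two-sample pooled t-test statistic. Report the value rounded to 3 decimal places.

x̄₁=43.333, s₁=5.690, n₁=15
x̄₂=42.250, s₂=7.906, n₂=8
s_p² = [14·5.690² + 7·7.906²]/21 = 42.4206
SE = √(s_p²·(1/15+1/8)) = 2.8514
t = (43.333−42.250)/2.8514 = 0.3799
df = 21

test statistic = 0.380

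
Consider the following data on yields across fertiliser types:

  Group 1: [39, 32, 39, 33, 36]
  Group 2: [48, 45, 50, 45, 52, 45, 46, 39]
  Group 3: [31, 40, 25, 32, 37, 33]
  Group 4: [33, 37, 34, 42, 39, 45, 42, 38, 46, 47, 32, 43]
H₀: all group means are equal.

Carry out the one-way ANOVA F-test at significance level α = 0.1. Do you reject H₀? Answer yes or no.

Group means [35.80, 46.25, 33.00, 39.83], grand mean 39.516
SSB = Σnᵢ(x̄ᵢ−x̄)² = 687.775; SSW = ΣΣ(x−x̄ᵢ)² = 573.967
MSB = 687.775/3 = 229.2584; MSW = 573.967/27 = 21.2580
F = MSB/MSW = 10.7846
df = (3, 27)
p-value (upper-tail) = 0.00008
At α=0.1: p < α → reject H₀

reject H₀: yes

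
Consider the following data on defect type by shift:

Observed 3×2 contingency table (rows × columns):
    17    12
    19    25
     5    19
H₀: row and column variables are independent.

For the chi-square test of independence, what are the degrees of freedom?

df = (r−1)(c−1) = (3−1)·(2−1) = 2

degrees of freedom = 2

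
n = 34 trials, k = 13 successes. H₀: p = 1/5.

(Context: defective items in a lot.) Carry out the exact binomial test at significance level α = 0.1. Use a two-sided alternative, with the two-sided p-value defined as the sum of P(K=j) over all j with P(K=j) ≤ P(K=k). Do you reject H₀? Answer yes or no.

reject H₀: yes

Exact binomial: n=34, k=13, p₀=1/5=0.2000
P(X=j) = C(n,j)·p₀^j·(1−p₀)^(n−j); p = Σ P(X=j) over j with P(X=j) ≤ P(X=13)
p-value (two-sided) = 0.01568
At α=0.1: p < α → reject H₀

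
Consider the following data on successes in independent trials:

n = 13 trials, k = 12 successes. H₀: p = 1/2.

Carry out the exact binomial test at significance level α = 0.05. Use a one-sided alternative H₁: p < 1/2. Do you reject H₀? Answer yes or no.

Exact binomial: n=13, k=12, p₀=1/2=0.5000
P(X≤12) from Σ C(n,i)·p₀^i·(1−p₀)^(n−i)
p-value (one-sided, H₁ less) = 0.99988
At α=0.05: p ≥ α → fail to reject H₀

reject H₀: no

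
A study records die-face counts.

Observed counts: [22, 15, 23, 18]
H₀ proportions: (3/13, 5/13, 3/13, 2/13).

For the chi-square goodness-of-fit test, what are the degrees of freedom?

df = k − 1 = 4 − 1 = 3

degrees of freedom = 3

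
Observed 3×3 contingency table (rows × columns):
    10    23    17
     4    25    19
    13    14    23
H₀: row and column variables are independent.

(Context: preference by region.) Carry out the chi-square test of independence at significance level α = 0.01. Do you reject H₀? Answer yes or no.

Row totals [50, 48, 50], col totals [27, 62, 59], n=148
χ² = (10−9.12)²/9.12 + (23−20.95)²/20.95 + (17−19.93)²/19.93 + (4−8.76)²/8.76 + (25−20.11)²/20.11 + (19−19.14)²/19.14 + (13−9.12)²/9.12 + (14−20.95)²/20.95 + (23−19.93)²/19.93 = 8.9169
df = 4
p-value (upper-tail) = 0.06321
At α=0.01: p ≥ α → fail to reject H₀

reject H₀: no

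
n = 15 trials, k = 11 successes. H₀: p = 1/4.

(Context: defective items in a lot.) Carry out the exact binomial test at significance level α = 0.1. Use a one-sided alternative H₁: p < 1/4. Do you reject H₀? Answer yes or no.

reject H₀: no

Exact binomial: n=15, k=11, p₀=1/4=0.2500
P(X≤11) from Σ C(n,i)·p₀^i·(1−p₀)^(n−i)
p-value (one-sided, H₁ less) = 0.99999
At α=0.1: p ≥ α → fail to reject H₀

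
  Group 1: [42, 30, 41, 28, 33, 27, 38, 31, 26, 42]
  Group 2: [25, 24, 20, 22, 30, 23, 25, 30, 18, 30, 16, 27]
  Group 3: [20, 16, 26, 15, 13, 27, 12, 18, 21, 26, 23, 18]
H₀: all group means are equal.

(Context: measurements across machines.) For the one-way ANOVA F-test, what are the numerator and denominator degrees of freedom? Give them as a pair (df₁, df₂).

k = 3 groups, N = 34 total
df = (k−1, N−k) = (3−1, 34−3) = (2, 31)

degrees of freedom = [2, 31]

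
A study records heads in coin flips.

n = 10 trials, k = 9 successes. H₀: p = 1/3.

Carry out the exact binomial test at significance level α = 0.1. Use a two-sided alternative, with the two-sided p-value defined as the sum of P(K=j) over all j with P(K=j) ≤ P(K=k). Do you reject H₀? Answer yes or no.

Exact binomial: n=10, k=9, p₀=1/3=0.3333
P(X=j) = C(n,j)·p₀^j·(1−p₀)^(n−j); p = Σ P(X=j) over j with P(X=j) ≤ P(X=9)
p-value (two-sided) = 0.00036
At α=0.1: p < α → reject H₀

reject H₀: yes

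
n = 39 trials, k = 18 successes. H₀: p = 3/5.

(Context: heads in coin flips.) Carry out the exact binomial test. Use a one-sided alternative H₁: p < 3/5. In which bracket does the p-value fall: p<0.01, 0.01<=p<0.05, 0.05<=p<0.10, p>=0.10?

Exact binomial: n=39, k=18, p₀=3/5=0.6000
P(X≤18) from Σ C(n,i)·p₀^i·(1−p₀)^(n−i)
p-value (one-sided, H₁ less) = 0.05588
→ bracket: 0.05<=p<0.10

p-value bracket: 0.05<=p<0.10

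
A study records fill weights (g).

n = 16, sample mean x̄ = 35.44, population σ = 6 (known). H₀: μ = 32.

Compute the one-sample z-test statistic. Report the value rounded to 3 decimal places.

test statistic = 2.293

SE = σ/√n = 6/√16 = 1.5000
z = (x̄−μ₀)/SE = (35.44−32)/1.5000 = 2.2933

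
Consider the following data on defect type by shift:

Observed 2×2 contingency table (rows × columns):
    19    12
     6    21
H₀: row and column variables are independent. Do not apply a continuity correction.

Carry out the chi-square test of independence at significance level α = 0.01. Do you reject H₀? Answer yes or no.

reject H₀: yes

Row totals [31, 27], col totals [25, 33], n=58
χ² = (19−13.36)²/13.36 + (12−17.64)²/17.64 + (6−11.64)²/11.64 + (21−15.36)²/15.36 = 8.9814
df = 1
p-value (upper-tail) = 0.00273
At α=0.01: p < α → reject H₀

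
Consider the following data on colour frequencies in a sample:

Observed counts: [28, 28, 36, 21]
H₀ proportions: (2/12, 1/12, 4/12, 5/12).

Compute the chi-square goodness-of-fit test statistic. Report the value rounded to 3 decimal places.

n = 113; E_i = n·p_i = [18.83, 9.42, 37.67, 47.08]
χ² = (28−18.83)²/18.83 + (28−9.42)²/9.42 + (36−37.67)²/37.67 + (21−47.08)²/47.08 = 55.6584
df = 3

test statistic = 55.658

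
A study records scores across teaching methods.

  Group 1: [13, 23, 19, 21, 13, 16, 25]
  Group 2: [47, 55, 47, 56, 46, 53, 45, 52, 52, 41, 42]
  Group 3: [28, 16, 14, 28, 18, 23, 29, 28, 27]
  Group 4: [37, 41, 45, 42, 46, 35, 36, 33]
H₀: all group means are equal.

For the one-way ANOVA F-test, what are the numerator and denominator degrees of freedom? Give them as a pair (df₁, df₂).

k = 4 groups, N = 35 total
df = (k−1, N−k) = (4−1, 35−4) = (3, 31)

degrees of freedom = [3, 31]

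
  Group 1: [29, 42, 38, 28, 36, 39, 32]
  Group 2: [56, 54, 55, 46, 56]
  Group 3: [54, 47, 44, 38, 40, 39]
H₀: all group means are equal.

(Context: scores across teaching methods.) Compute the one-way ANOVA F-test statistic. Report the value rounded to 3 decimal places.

Group means [34.86, 53.40, 43.67], grand mean 42.944
SSB = Σnᵢ(x̄ᵢ−x̄)² = 1007.554; SSW = ΣΣ(x−x̄ᵢ)² = 425.390
MSB = 1007.554/2 = 503.7770; MSW = 425.390/15 = 28.3594
F = MSB/MSW = 17.7640
df = (2, 15)

test statistic = 17.764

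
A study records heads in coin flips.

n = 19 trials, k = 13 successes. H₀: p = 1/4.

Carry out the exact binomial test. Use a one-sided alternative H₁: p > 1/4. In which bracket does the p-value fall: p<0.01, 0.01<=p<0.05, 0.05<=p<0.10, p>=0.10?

Exact binomial: n=19, k=13, p₀=1/4=0.2500
P(X≥13) from Σ C(n,i)·p₀^i·(1−p₀)^(n−i)
p-value (one-sided, H₁ greater) = 0.00008
→ bracket: p<0.01

p-value bracket: p<0.01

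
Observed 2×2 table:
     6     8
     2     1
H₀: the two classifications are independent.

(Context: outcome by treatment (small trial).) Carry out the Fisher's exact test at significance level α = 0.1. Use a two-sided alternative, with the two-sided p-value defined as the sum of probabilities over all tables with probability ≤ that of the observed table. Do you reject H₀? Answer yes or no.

Margins: r₁=14, r₂=3, c₁=8, c₂=9, n=17
p_obs = C(14,6)·C(3,2)/C(17,8); sum pmf over tables with pmf ≤ p_obs
p-value (two-sided) = 0.57647
At α=0.1: p ≥ α → fail to reject H₀

reject H₀: no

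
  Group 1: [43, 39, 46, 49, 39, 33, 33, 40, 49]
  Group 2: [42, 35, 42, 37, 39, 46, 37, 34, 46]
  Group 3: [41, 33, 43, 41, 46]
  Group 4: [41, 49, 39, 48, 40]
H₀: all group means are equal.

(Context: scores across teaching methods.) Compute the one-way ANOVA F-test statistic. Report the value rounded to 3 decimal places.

test statistic = 0.538

Group means [41.22, 39.78, 40.80, 43.40], grand mean 41.071
SSB = Σnᵢ(x̄ᵢ−x̄)² = 42.746; SSW = ΣΣ(x−x̄ᵢ)² = 635.111
MSB = 42.746/3 = 14.2487; MSW = 635.111/24 = 26.4630
F = MSB/MSW = 0.5384
df = (3, 24)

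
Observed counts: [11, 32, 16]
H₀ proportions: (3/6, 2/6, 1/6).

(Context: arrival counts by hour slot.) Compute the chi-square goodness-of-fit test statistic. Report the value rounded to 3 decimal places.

test statistic = 23.203

n = 59; E_i = n·p_i = [29.50, 19.67, 9.83]
χ² = (11−29.50)²/29.50 + (32−19.67)²/19.67 + (16−9.83)²/9.83 = 23.2034
df = 2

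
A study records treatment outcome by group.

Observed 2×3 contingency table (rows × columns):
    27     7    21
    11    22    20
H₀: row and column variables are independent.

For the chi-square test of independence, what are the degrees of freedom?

df = (r−1)(c−1) = (2−1)·(3−1) = 2

degrees of freedom = 2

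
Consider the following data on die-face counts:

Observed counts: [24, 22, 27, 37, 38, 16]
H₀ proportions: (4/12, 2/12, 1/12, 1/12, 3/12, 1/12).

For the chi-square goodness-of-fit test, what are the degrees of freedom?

df = k − 1 = 6 − 1 = 5

degrees of freedom = 5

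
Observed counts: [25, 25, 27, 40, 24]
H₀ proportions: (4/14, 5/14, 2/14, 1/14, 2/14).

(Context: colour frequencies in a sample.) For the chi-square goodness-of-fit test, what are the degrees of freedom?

df = k − 1 = 5 − 1 = 4

degrees of freedom = 4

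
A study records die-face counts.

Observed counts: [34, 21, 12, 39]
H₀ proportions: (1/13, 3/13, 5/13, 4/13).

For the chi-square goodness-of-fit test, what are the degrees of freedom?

degrees of freedom = 3

df = k − 1 = 4 − 1 = 3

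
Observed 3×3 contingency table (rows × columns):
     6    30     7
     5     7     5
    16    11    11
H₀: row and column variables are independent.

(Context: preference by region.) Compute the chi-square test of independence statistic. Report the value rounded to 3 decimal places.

Row totals [43, 17, 38], col totals [27, 48, 23], n=98
χ² = (6−11.85)²/11.85 + (30−21.06)²/21.06 + (7−10.09)²/10.09 + (5−4.68)²/4.68 + (7−8.33)²/8.33 + (5−3.99)²/3.99 + (16−10.47)²/10.47 + (11−18.61)²/18.61 + (11−8.92)²/8.92 = 14.6361
df = 4

test statistic = 14.636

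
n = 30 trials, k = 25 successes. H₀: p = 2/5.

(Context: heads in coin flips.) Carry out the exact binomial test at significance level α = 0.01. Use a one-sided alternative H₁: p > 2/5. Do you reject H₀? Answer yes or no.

Exact binomial: n=30, k=25, p₀=2/5=0.4000
P(X≥25) from Σ C(n,i)·p₀^i·(1−p₀)^(n−i)
p-value (one-sided, H₁ greater) = 0.00000
At α=0.01: p < α → reject H₀

reject H₀: yes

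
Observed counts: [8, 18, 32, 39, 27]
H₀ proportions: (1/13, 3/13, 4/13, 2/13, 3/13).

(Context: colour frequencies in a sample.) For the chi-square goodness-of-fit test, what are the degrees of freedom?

degrees of freedom = 4

df = k − 1 = 5 − 1 = 4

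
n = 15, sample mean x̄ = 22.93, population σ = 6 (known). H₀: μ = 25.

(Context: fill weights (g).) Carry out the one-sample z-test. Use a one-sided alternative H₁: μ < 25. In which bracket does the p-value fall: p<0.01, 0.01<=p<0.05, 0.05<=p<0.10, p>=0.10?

p-value bracket: 0.05<=p<0.10

SE = σ/√n = 6/√15 = 1.5492
z = (x̄−μ₀)/SE = (22.93−25)/1.5492 = -1.3362
p-value (one-sided, H₁ less) = 0.09075
→ bracket: 0.05<=p<0.10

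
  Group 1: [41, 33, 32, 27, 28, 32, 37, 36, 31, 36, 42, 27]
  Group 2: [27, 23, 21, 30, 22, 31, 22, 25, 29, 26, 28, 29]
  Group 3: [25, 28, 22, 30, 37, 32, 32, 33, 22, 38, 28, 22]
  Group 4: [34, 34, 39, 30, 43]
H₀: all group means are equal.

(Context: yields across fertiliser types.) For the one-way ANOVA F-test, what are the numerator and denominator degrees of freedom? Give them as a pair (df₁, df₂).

degrees of freedom = [3, 37]

k = 4 groups, N = 41 total
df = (k−1, N−k) = (4−1, 41−4) = (3, 37)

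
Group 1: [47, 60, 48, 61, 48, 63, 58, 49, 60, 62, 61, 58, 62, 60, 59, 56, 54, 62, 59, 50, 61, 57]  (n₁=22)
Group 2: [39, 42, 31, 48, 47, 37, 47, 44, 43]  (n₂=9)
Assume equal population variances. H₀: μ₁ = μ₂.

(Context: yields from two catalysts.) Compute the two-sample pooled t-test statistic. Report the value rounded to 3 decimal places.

test statistic = 7.121

x̄₁=57.045, s₁=5.260, n₁=22
x̄₂=42.000, s₂=5.545, n₂=9
s_p² = [21·5.260² + 8·5.545²]/29 = 28.5157
SE = √(s_p²·(1/22+1/9)) = 2.1130
t = (57.045−42.000)/2.1130 = 7.1206
df = 29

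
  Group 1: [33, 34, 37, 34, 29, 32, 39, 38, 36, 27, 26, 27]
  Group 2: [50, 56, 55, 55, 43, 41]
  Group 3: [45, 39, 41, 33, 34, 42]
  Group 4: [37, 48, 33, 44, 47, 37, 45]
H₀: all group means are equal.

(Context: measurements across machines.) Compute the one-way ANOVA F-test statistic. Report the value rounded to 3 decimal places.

Group means [32.67, 50.00, 39.00, 41.57], grand mean 39.258
SSB = Σnᵢ(x̄ᵢ−x̄)² = 1251.555; SSW = ΣΣ(x−x̄ᵢ)² = 754.381
MSB = 1251.555/3 = 417.1848; MSW = 754.381/27 = 27.9400
F = MSB/MSW = 14.9314
df = (3, 27)

test statistic = 14.931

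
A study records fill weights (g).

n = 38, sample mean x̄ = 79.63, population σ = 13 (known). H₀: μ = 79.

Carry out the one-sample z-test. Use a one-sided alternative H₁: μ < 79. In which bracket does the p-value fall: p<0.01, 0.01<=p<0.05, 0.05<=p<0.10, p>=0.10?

p-value bracket: p>=0.10

SE = σ/√n = 13/√38 = 2.1089
z = (x̄−μ₀)/SE = (79.63−79)/2.1089 = 0.2987
p-value (one-sided, H₁ less) = 0.61743
→ bracket: p>=0.10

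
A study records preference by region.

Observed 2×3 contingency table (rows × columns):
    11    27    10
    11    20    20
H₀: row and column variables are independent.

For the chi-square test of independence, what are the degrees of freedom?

degrees of freedom = 2

df = (r−1)(c−1) = (2−1)·(3−1) = 2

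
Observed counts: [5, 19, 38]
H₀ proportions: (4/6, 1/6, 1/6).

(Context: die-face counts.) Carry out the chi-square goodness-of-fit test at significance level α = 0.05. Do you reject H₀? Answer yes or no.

reject H₀: yes

n = 62; E_i = n·p_i = [41.33, 10.33, 10.33]
χ² = (5−41.33)²/41.33 + (19−10.33)²/10.33 + (38−10.33)²/10.33 = 113.2823
df = 2
p-value (upper-tail) = 0.00000
At α=0.05: p < α → reject H₀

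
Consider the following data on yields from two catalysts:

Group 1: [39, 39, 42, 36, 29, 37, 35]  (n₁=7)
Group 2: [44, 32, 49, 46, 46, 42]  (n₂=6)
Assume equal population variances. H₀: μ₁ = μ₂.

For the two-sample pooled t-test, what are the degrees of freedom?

degrees of freedom = 11

df = n₁ + n₂ − 2 = 7 + 6 − 2 = 11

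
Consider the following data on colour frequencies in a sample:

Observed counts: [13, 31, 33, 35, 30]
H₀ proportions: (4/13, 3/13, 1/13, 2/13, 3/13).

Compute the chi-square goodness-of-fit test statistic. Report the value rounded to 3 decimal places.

test statistic = 74.430

n = 142; E_i = n·p_i = [43.69, 32.77, 10.92, 21.85, 32.77]
χ² = (13−43.69)²/43.69 + (31−32.77)²/32.77 + (33−10.92)²/10.92 + (35−21.85)²/21.85 + (30−32.77)²/32.77 = 74.4302
df = 4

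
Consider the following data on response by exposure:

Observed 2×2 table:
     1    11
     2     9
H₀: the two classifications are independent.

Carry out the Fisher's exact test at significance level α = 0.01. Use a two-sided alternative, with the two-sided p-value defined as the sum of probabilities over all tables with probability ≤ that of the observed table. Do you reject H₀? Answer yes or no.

reject H₀: no

Margins: r₁=12, r₂=11, c₁=3, c₂=20, n=23
p_obs = C(12,1)·C(11,2)/C(23,3); sum pmf over tables with pmf ≤ p_obs
p-value (two-sided) = 0.59006
At α=0.01: p ≥ α → fail to reject H₀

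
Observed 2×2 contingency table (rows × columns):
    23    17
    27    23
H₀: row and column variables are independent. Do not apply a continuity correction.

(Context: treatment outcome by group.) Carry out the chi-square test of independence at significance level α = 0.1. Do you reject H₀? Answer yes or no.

reject H₀: no

Row totals [40, 50], col totals [50, 40], n=90
χ² = (23−22.22)²/22.22 + (17−17.78)²/17.78 + (27−27.78)²/27.78 + (23−22.22)²/22.22 = 0.1103
df = 1
p-value (upper-tail) = 0.73986
At α=0.1: p ≥ α → fail to reject H₀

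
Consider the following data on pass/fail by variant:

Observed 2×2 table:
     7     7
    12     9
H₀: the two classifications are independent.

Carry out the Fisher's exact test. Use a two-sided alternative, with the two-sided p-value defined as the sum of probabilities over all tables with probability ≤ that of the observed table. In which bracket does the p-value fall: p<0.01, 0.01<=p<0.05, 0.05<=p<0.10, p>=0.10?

Margins: r₁=14, r₂=21, c₁=19, c₂=16, n=35
p_obs = C(14,7)·C(21,12)/C(35,19); sum pmf over tables with pmf ≤ p_obs
p-value (two-sided) = 0.73911
→ bracket: p>=0.10

p-value bracket: p>=0.10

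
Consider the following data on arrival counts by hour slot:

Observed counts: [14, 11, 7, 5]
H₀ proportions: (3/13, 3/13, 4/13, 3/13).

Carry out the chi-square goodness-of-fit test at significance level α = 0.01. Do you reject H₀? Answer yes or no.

n = 37; E_i = n·p_i = [8.54, 8.54, 11.38, 8.54]
χ² = (14−8.54)²/8.54 + (11−8.54)²/8.54 + (7−11.38)²/11.38 + (5−8.54)²/8.54 = 7.3581
df = 3
p-value (upper-tail) = 0.06132
At α=0.01: p ≥ α → fail to reject H₀

reject H₀: no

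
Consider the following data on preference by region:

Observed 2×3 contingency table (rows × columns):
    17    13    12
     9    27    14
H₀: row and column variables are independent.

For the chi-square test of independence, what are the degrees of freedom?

df = (r−1)(c−1) = (2−1)·(3−1) = 2

degrees of freedom = 2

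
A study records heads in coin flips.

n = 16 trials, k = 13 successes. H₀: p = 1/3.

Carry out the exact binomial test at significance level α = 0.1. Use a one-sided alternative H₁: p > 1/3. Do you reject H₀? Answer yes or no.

reject H₀: yes

Exact binomial: n=16, k=13, p₀=1/3=0.3333
P(X≥13) from Σ C(n,i)·p₀^i·(1−p₀)^(n−i)
p-value (one-sided, H₁ greater) = 0.00012
At α=0.1: p < α → reject H₀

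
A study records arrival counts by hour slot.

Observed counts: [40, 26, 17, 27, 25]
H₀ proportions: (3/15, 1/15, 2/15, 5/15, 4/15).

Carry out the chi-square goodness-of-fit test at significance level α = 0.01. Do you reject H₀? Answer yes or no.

n = 135; E_i = n·p_i = [27.00, 9.00, 18.00, 45.00, 36.00]
χ² = (40−27.00)²/27.00 + (26−9.00)²/9.00 + (17−18.00)²/18.00 + (27−45.00)²/45.00 + (25−36.00)²/36.00 = 48.9870
df = 4
p-value (upper-tail) = 0.00000
At α=0.01: p < α → reject H₀

reject H₀: yes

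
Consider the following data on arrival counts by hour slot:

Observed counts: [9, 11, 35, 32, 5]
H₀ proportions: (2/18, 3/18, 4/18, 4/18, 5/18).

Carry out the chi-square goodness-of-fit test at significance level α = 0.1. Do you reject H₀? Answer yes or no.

n = 92; E_i = n·p_i = [10.22, 15.33, 20.44, 20.44, 25.56]
χ² = (9−10.22)²/10.22 + (11−15.33)²/15.33 + (35−20.44)²/20.44 + (32−20.44)²/20.44 + (5−25.56)²/25.56 = 34.7989
df = 4
p-value (upper-tail) = 0.00000
At α=0.1: p < α → reject H₀

reject H₀: yes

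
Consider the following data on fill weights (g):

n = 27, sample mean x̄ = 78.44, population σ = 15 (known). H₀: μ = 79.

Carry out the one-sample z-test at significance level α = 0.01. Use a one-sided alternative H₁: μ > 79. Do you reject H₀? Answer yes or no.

reject H₀: no

SE = σ/√n = 15/√27 = 2.8868
z = (x̄−μ₀)/SE = (78.44−79)/2.8868 = -0.1940
p-value (one-sided, H₁ greater) = 0.57691
At α=0.01: p ≥ α → fail to reject H₀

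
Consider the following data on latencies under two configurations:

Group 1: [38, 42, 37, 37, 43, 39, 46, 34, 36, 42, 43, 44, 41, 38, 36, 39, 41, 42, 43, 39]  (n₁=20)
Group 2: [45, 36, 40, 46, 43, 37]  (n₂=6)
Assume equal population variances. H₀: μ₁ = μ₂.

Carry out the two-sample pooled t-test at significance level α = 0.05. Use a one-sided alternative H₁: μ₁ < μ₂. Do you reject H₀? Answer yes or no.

reject H₀: no

x̄₁=40.000, s₁=3.162, n₁=20
x̄₂=41.167, s₂=4.167, n₂=6
s_p² = [19·3.162² + 5·4.167²]/24 = 11.5347
SE = √(s_p²·(1/20+1/6)) = 1.5809
t = (40.000−41.167)/1.5809 = -0.7380
df = 24
p-value (one-sided, H₁ less) = 0.23384
At α=0.05: p ≥ α → fail to reject H₀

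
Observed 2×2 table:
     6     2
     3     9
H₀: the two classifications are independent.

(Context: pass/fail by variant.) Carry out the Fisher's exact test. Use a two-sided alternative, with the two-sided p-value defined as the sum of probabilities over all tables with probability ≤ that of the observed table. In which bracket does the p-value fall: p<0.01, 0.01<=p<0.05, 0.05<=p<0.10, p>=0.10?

Margins: r₁=8, r₂=12, c₁=9, c₂=11, n=20
p_obs = C(8,6)·C(12,3)/C(20,9); sum pmf over tables with pmf ≤ p_obs
p-value (two-sided) = 0.06478
→ bracket: 0.05<=p<0.10

p-value bracket: 0.05<=p<0.10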